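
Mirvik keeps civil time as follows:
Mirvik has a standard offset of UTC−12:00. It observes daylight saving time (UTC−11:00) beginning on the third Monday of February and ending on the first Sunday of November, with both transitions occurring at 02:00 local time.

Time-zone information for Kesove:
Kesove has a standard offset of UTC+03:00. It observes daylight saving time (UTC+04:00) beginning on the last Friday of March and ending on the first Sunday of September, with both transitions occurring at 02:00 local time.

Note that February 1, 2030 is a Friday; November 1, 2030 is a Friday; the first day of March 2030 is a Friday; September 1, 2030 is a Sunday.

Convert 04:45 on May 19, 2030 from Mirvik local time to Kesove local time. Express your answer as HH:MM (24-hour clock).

1 February 2030 is a Friday, so the first Monday is February 4 and the third is February 18.
1 November 2030 is a Friday, so the first Sunday is November 3.
May 19, 2030 lies within the daylight-saving period (18 February – 3 November), so Mirvik is on daylight time, UTC−11:00.
04:45 Mirvik + 11h = 15:45 UTC.
1 March 2030 is a Friday, so Fridays fall on 1, 8, 15, 22, 29; the last is March 29.
1 September 2030 is a Sunday, so the first Sunday is September 1.
At the standard offset (UTC+03:00), 15:45 UTC + 3h = 18:45 Kesove standard time.
Daylight saving runs 29 March – 1 September; the standard-time date in Kesove, May 19, 2030, is inside that window, so Kesove is at UTC+04:00.
15:45 UTC + 4h = 19:45 Kesove.

19:45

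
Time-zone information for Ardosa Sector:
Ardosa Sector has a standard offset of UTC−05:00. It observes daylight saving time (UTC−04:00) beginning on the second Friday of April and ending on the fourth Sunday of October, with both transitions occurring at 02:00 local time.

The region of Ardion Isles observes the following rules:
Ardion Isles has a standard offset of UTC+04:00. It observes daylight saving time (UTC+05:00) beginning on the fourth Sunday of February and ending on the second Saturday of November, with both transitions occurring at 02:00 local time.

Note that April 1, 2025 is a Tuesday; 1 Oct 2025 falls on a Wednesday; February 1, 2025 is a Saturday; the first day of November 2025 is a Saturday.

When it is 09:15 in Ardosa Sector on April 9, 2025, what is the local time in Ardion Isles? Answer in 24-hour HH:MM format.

19:15

1 April 2025 is a Tuesday, so the first Friday is April 4 and the second is April 11.
1 October 2025 is a Wednesday, so the first Sunday is October 5 and the fourth is October 26.
Daylight saving runs 11 April – 26 October; April 9, 2025 is outside that window, so Ardosa Sector is on standard time at UTC−05:00.
09:15 Ardosa Sector + 5h = 14:15 UTC.
1 February 2025 is a Saturday, so the first Sunday is February 2 and the fourth is February 23.
1 November 2025 is a Saturday, so the first Saturday is November 1 and the second is November 8.
At the standard offset (UTC+04:00), 14:15 UTC + 4h = 18:15 Ardion Isles standard time.
Daylight saving runs 23 February – 8 November; the standard-time date in Ardion Isles, April 9, 2025, is inside that window, so Ardion Isles is at UTC+05:00.
14:15 UTC + 5h = 19:15 Ardion Isles.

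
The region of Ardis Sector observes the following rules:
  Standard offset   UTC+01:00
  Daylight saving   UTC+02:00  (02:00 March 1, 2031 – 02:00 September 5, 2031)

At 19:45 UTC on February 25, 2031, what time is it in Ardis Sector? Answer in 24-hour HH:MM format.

At the standard offset (UTC+01:00), 19:45 UTC + 1h = 20:45 Ardis Sector standard time.
The standard-time date in Ardis Sector, February 25, 2031, does not fall between 1 March and 5 September, so daylight saving is not in effect and Ardis Sector is at UTC+01:00.
19:45 UTC + 1h = 20:45 local.

20:45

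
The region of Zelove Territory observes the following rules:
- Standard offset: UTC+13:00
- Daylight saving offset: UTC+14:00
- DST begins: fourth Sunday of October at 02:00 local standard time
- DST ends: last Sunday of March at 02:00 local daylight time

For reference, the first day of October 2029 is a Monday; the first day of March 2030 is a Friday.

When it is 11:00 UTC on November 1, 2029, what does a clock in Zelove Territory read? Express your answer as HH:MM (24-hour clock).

01:00

1 October 2029 is a Monday, so the first Sunday is October 7 and the fourth is October 28.
1 March 2030 is a Friday, so Sundays fall on 3, 10, 17, 24, 31; the last is March 31.
At the standard offset (UTC+13:00), 11:00 UTC + 13h = 00:00 Zelove Territory standard time (rolling into the next day, 2 November 2029).
Daylight saving runs 28 October 2029 – 31 March 2030; the standard-time date in Zelove Territory, November 2, 2029, is inside that window, so Zelove Territory is at UTC+14:00.
11:00 UTC + 14h = 01:00 local (rolling into the next day, 2 November 2029).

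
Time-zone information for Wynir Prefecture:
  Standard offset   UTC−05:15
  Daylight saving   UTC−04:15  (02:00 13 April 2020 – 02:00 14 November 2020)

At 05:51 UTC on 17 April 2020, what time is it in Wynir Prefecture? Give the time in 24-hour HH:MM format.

01:36

At the standard offset (UTC−05:15), 05:51 UTC − 5h15m = 00:36 Wynir Prefecture standard time.
Daylight saving runs 13 April – 14 November; the standard-time date in Wynir Prefecture, 17 April 2020, is inside that window, so Wynir Prefecture is at UTC−04:15.
05:51 UTC − 4h15m = 01:36 local.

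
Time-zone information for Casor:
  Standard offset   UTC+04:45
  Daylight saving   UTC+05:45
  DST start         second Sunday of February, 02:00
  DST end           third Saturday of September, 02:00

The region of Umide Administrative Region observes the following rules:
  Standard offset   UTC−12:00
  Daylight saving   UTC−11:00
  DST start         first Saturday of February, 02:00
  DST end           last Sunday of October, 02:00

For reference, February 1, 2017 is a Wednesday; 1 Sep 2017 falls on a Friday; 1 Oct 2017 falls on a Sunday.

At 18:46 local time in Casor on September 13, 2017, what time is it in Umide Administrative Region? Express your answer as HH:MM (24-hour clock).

02:01

1 February 2017 is a Wednesday, so the first Sunday is February 5 and the second is February 12.
1 September 2017 is a Friday, so the first Saturday is September 2 and the third is September 16.
Daylight saving runs 12 February – 16 September; September 13, 2017 is inside that window, so Casor is at UTC+05:45.
18:46 Casor − 5h45m = 13:01 UTC.
1 February 2017 is a Wednesday, so the first Saturday is February 4.
1 October 2017 is a Sunday, so Sundays fall on 1, 8, 15, 22, 29; the last is October 29.
At the standard offset (UTC−12:00), 13:01 UTC − 12h = 01:01 Umide Administrative Region standard time.
The standard-time date in Umide Administrative Region, September 13, 2017, falls between 4 February and 29 October, so daylight saving is in effect and Umide Administrative Region is at UTC−11:00.
13:01 UTC − 11h = 02:01 Umide Administrative Region.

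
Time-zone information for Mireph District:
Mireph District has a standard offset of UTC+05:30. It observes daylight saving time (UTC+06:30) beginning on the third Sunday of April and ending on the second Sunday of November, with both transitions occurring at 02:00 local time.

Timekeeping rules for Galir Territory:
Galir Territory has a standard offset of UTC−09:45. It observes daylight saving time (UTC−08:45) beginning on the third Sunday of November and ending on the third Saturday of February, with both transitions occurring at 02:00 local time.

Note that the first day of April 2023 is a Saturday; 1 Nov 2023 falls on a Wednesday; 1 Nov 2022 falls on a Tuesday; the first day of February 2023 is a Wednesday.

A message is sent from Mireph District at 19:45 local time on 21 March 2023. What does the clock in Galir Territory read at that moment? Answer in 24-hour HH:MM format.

04:30

1 April 2023 is a Saturday, so the first Sunday is April 2 and the third is April 16.
1 November 2023 is a Wednesday, so the first Sunday is November 5 and the second is November 12.
21 March 2023 is outside the daylight-saving period (16 April – 12 November), so Mireph District is on standard time, UTC+05:30.
19:45 Mireph District − 5h30m = 14:15 UTC.
1 November 2022 is a Tuesday, so the first Sunday is November 6 and the third is November 20.
1 February 2023 is a Wednesday, so the first Saturday is February 4 and the third is February 18.
At the standard offset (UTC−09:45), 14:15 UTC − 9h45m = 04:30 Galir Territory standard time.
Daylight saving runs 20 November 2022 – 18 February 2023; the standard-time date in Galir Territory, 21 March 2023, is outside that window, so Galir Territory is on standard time at UTC−09:45.
14:15 UTC − 9h45m = 04:30 Galir Territory.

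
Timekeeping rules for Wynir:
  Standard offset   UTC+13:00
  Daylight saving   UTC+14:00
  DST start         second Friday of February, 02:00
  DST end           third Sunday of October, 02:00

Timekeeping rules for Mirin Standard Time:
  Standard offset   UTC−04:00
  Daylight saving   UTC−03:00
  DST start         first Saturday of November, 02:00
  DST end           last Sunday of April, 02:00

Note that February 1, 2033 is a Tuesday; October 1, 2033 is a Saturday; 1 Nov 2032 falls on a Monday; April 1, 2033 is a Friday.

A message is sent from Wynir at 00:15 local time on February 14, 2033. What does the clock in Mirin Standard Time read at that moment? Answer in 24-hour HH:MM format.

1 February 2033 is a Tuesday, so the first Friday is February 4 and the second is February 11.
1 October 2033 is a Saturday, so the first Sunday is October 2 and the third is October 16.
Daylight saving runs 11 February – 16 October; February 14, 2033 is inside that window, so Wynir is at UTC+14:00.
00:15 Wynir − 14h = 10:15 UTC (rolling into the previous day, 13 February 2033).
1 November 2032 is a Monday, so the first Saturday is November 6.
1 April 2033 is a Friday, so Sundays fall on 3, 10, 17, 24; the last is April 24.
At the standard offset (UTC−04:00), 10:15 UTC − 4h = 06:15 Mirin Standard Time standard time.
The standard-time date in Mirin Standard Time, February 13, 2033, falls between 6 November 2032 and 24 April 2033, so daylight saving is in effect and Mirin Standard Time is at UTC−03:00.
10:15 UTC − 3h = 07:15 Mirin Standard Time.

07:15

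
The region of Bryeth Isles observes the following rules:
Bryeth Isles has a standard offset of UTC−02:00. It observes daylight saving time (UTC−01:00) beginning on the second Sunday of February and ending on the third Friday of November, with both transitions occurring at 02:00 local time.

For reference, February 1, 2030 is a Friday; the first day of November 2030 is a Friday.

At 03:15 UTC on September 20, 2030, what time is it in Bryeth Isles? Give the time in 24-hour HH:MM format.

1 February 2030 is a Friday, so the first Sunday is February 3 and the second is February 10.
1 November 2030 is a Friday, so the first Friday is November 1 and the third is November 15.
At the standard offset (UTC−02:00), 03:15 UTC − 2h = 01:15 Bryeth Isles standard time.
The standard-time date in Bryeth Isles, September 20, 2030, lies within the daylight-saving period (10 February – 15 November), so Bryeth Isles is on daylight time, UTC−01:00.
03:15 UTC − 1h = 02:15 local.

02:15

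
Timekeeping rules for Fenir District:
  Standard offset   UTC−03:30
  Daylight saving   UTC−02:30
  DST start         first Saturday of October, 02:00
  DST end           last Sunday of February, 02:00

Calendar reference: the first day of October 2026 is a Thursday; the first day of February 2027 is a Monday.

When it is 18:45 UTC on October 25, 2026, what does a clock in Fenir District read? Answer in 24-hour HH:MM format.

16:15

1 October 2026 is a Thursday, so the first Saturday is October 3.
1 February 2027 is a Monday, so Sundays fall on 7, 14, 21, 28; the last is February 28.
At the standard offset (UTC−03:30), 18:45 UTC − 3h30m = 15:15 Fenir District standard time.
The standard-time date in Fenir District, October 25, 2026, falls between 3 October 2026 and 28 February 2027, so daylight saving is in effect and Fenir District is at UTC−02:30.
18:45 UTC − 2h30m = 16:15 local.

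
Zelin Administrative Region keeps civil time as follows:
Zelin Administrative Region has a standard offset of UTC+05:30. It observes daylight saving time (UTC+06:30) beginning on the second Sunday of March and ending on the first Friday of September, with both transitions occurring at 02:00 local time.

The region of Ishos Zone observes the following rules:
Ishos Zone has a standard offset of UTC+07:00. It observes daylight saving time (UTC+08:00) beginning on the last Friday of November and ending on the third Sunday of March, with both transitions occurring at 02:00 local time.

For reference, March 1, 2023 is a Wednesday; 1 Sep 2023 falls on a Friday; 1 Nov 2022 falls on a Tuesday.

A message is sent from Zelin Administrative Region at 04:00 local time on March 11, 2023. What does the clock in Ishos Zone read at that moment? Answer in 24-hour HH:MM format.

06:30

1 March 2023 is a Wednesday, so the first Sunday is March 5 and the second is March 12.
1 September 2023 is a Friday, so the first Friday is September 1.
Daylight saving runs 12 March – 1 September; March 11, 2023 is outside that window, so Zelin Administrative Region is on standard time at UTC+05:30.
04:00 Zelin Administrative Region − 5h30m = 22:30 UTC (rolling into the previous day, 10 March 2023).
1 November 2022 is a Tuesday, so Fridays fall on 4, 11, 18, 25; the last is November 25.
1 March 2023 is a Wednesday, so the first Sunday is March 5 and the third is March 19.
At the standard offset (UTC+07:00), 22:30 UTC + 7h = 05:30 Ishos Zone standard time (rolling into the next day, 11 March 2023).
The standard-time date in Ishos Zone, March 11, 2023, lies within the daylight-saving period (25 November 2022 – 19 March 2023), so Ishos Zone is on daylight time, UTC+08:00.
22:30 UTC + 8h = 06:30 Ishos Zone (rolling into the next day, 11 March 2023).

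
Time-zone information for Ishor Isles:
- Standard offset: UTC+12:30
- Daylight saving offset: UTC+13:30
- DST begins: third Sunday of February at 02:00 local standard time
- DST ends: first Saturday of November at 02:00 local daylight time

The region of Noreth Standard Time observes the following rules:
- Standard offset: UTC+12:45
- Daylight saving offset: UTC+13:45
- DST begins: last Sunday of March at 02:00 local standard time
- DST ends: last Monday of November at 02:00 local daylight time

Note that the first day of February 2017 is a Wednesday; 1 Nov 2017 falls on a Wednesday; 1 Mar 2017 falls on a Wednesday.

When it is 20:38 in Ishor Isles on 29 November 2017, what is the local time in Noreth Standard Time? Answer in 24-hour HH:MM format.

20:53

1 February 2017 is a Wednesday, so the first Sunday is February 5 and the third is February 19.
1 November 2017 is a Wednesday, so the first Saturday is November 4.
29 November 2017 is outside the daylight-saving period (19 February – 4 November), so Ishor Isles is on standard time, UTC+12:30.
20:38 Ishor Isles − 12h30m = 08:08 UTC.
1 March 2017 is a Wednesday, so Sundays fall on 5, 12, 19, 26; the last is March 26.
1 November 2017 is a Wednesday, so Mondays fall on 6, 13, 20, 27; the last is November 27.
At the standard offset (UTC+12:45), 08:08 UTC + 12h45m = 20:53 Noreth Standard Time standard time.
The standard-time date in Noreth Standard Time, 29 November 2017, does not fall between 26 March and 27 November, so daylight saving is not in effect and Noreth Standard Time is at UTC+12:45.
08:08 UTC + 12h45m = 20:53 Noreth Standard Time.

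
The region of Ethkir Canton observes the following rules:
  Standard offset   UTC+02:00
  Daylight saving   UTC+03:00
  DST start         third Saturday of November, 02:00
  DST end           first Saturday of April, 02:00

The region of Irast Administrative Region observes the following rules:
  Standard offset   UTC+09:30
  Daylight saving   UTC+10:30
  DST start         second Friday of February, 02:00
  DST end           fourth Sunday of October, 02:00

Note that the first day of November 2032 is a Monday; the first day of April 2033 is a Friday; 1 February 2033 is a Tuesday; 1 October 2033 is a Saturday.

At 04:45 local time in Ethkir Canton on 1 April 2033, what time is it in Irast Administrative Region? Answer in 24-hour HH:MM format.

12:15

1 November 2032 is a Monday, so the first Saturday is November 6 and the third is November 20.
1 April 2033 is a Friday, so the first Saturday is April 2.
1 April 2033 falls between 20 November 2032 and 2 April 2033, so daylight saving is in effect and Ethkir Canton is at UTC+03:00.
04:45 Ethkir Canton − 3h = 01:45 UTC.
1 February 2033 is a Tuesday, so the first Friday is February 4 and the second is February 11.
1 October 2033 is a Saturday, so the first Sunday is October 2 and the fourth is October 23.
At the standard offset (UTC+09:30), 01:45 UTC + 9h30m = 11:15 Irast Administrative Region standard time.
The standard-time date in Irast Administrative Region, 1 April 2033, lies within the daylight-saving period (11 February – 23 October), so Irast Administrative Region is on daylight time, UTC+10:30.
01:45 UTC + 10h30m = 12:15 Irast Administrative Region.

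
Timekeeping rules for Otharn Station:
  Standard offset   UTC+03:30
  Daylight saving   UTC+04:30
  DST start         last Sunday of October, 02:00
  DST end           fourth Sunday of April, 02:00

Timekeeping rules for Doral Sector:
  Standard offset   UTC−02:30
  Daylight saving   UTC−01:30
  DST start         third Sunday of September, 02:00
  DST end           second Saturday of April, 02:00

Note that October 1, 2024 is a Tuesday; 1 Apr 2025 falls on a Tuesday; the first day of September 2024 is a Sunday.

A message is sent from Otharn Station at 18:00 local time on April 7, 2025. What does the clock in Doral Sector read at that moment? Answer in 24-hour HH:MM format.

12:00

1 October 2024 is a Tuesday, so Sundays fall on 6, 13, 20, 27; the last is October 27.
1 April 2025 is a Tuesday, so the first Sunday is April 6 and the fourth is April 27.
April 7, 2025 lies within the daylight-saving period (27 October 2024 – 27 April 2025), so Otharn Station is on daylight time, UTC+04:30.
18:00 Otharn Station − 4h30m = 13:30 UTC.
1 September 2024 is a Sunday, so the first Sunday is September 1 and the third is September 15.
1 April 2025 is a Tuesday, so the first Saturday is April 5 and the second is April 12.
At the standard offset (UTC−02:30), 13:30 UTC − 2h30m = 11:00 Doral Sector standard time.
The standard-time date in Doral Sector, April 7, 2025, falls between 15 September 2024 and 12 April 2025, so daylight saving is in effect and Doral Sector is at UTC−01:30.
13:30 UTC − 1h30m = 12:00 Doral Sector.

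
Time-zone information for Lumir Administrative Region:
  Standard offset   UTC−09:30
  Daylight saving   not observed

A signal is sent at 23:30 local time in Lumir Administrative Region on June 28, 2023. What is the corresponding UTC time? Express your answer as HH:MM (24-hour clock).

09:00

Lumir Administrative Region stays on UTC−09:30 all year.
23:30 local + 9h30m = 09:00 UTC (rolling into the next day, 29 June 2023).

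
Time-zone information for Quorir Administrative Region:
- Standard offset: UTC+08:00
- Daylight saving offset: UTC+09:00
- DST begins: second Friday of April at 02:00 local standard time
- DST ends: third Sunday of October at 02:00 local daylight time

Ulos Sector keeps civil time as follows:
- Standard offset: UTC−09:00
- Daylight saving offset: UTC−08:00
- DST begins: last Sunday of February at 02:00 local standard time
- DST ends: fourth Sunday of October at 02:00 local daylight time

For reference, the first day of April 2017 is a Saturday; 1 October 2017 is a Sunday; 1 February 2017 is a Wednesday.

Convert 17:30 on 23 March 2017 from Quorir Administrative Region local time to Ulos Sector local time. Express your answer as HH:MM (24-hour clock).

01:30

1 April 2017 is a Saturday, so the first Friday is April 7 and the second is April 14.
1 October 2017 is a Sunday, so the first Sunday is October 1 and the third is October 15.
23 March 2017 does not fall between 14 April and 15 October, so daylight saving is not in effect and Quorir Administrative Region is at UTC+08:00.
17:30 Quorir Administrative Region − 8h = 09:30 UTC.
1 February 2017 is a Wednesday, so Sundays fall on 5, 12, 19, 26; the last is February 26.
1 October 2017 is a Sunday, so the first Sunday is October 1 and the fourth is October 22.
At the standard offset (UTC−09:00), 09:30 UTC − 9h = 00:30 Ulos Sector standard time.
The standard-time date in Ulos Sector, 23 March 2017, lies within the daylight-saving period (26 February – 22 October), so Ulos Sector is on daylight time, UTC−08:00.
09:30 UTC − 8h = 01:30 Ulos Sector.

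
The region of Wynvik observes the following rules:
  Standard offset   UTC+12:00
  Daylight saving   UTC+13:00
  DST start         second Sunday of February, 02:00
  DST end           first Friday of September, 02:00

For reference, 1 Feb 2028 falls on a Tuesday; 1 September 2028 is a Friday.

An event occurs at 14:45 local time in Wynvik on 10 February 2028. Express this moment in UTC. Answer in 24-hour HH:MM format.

1 February 2028 is a Tuesday, so the first Sunday is February 6 and the second is February 13.
1 September 2028 is a Friday, so the first Friday is September 1.
Daylight saving runs 13 February – 1 September; 10 February 2028 is outside that window, so Wynvik is on standard time at UTC+12:00.
14:45 local − 12h = 02:45 UTC.

02:45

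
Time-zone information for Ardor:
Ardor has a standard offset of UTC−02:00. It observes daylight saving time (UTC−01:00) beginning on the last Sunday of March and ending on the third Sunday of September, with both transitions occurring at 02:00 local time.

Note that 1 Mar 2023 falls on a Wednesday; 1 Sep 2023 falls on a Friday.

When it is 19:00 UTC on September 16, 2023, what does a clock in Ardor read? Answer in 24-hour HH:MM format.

1 March 2023 is a Wednesday, so Sundays fall on 5, 12, 19, 26; the last is March 26.
1 September 2023 is a Friday, so the first Sunday is September 3 and the third is September 17.
At the standard offset (UTC−02:00), 19:00 UTC − 2h = 17:00 Ardor standard time.
The standard-time date in Ardor, September 16, 2023, falls between 26 March and 17 September, so daylight saving is in effect and Ardor is at UTC−01:00.
19:00 UTC − 1h = 18:00 local.

18:00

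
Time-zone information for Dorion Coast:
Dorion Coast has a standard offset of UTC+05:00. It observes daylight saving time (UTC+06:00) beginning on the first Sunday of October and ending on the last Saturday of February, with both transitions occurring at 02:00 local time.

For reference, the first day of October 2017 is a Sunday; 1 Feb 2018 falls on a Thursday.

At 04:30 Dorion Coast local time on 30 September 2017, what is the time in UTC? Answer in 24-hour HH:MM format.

23:30

1 October 2017 is a Sunday, so the first Sunday is October 1.
1 February 2018 is a Thursday, so Saturdays fall on 3, 10, 17, 24; the last is February 24.
30 September 2017 is outside the daylight-saving period (1 October 2017 – 24 February 2018), so Dorion Coast is on standard time, UTC+05:00.
04:30 local − 5h = 23:30 UTC (rolling into the previous day, 29 September 2017).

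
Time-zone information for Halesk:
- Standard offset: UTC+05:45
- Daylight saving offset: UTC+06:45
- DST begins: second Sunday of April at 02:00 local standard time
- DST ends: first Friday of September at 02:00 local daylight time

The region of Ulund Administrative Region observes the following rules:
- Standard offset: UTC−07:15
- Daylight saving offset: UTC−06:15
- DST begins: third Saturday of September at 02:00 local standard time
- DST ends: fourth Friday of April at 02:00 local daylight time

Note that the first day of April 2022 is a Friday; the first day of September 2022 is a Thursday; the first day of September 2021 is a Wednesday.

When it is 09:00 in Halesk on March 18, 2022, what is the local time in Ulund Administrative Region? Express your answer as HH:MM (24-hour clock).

1 April 2022 is a Friday, so the first Sunday is April 3 and the second is April 10.
1 September 2022 is a Thursday, so the first Friday is September 2.
Daylight saving runs 10 April – 2 September; March 18, 2022 is outside that window, so Halesk is on standard time at UTC+05:45.
09:00 Halesk − 5h45m = 03:15 UTC.
1 September 2021 is a Wednesday, so the first Saturday is September 4 and the third is September 18.
1 April 2022 is a Friday, so the first Friday is April 1 and the fourth is April 22.
At the standard offset (UTC−07:15), 03:15 UTC − 7h15m = 20:00 Ulund Administrative Region standard time (rolling into the previous day, 17 March 2022).
The standard-time date in Ulund Administrative Region, March 17, 2022, lies within the daylight-saving period (18 September 2021 – 22 April 2022), so Ulund Administrative Region is on daylight time, UTC−06:15.
03:15 UTC − 6h15m = 21:00 Ulund Administrative Region (rolling into the previous day, 17 March 2022).

21:00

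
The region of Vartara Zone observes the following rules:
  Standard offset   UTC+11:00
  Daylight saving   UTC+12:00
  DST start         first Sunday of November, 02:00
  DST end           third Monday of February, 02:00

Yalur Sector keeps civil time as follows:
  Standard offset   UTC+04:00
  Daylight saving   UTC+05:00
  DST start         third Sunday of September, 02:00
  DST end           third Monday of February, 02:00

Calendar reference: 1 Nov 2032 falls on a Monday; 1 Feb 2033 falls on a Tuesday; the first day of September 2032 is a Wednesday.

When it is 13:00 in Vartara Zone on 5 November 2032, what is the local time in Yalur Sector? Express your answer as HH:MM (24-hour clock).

1 November 2032 is a Monday, so the first Sunday is November 7.
1 February 2033 is a Tuesday, so the first Monday is February 7 and the third is February 21.
5 November 2032 is outside the daylight-saving period (7 November 2032 – 21 February 2033), so Vartara Zone is on standard time, UTC+11:00.
13:00 Vartara Zone − 11h = 02:00 UTC.
1 September 2032 is a Wednesday, so the first Sunday is September 5 and the third is September 19.
1 February 2033 is a Tuesday, so the first Monday is February 7 and the third is February 21.
At the standard offset (UTC+04:00), 02:00 UTC + 4h = 06:00 Yalur Sector standard time.
Daylight saving runs 19 September 2032 – 21 February 2033; the standard-time date in Yalur Sector, 5 November 2032, is inside that window, so Yalur Sector is at UTC+05:00.
02:00 UTC + 5h = 07:00 Yalur Sector.

07:00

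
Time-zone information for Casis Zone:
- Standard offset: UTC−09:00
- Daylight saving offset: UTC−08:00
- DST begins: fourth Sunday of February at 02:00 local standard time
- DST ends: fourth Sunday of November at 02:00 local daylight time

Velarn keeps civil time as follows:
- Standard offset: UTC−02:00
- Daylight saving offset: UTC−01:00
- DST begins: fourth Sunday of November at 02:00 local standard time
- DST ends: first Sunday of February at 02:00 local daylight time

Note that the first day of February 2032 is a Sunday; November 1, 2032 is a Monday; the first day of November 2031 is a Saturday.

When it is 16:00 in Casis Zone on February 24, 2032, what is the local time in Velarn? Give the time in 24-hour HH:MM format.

22:00

1 February 2032 is a Sunday, so the first Sunday is February 1 and the fourth is February 22.
1 November 2032 is a Monday, so the first Sunday is November 7 and the fourth is November 28.
February 24, 2032 falls between 22 February and 28 November, so daylight saving is in effect and Casis Zone is at UTC−08:00.
16:00 Casis Zone + 8h = 00:00 UTC (rolling into the next day, 25 February 2032).
1 November 2031 is a Saturday, so the first Sunday is November 2 and the fourth is November 23.
1 February 2032 is a Sunday, so the first Sunday is February 1.
At the standard offset (UTC−02:00), 00:00 UTC − 2h = 22:00 Velarn standard time (rolling into the previous day, 24 February 2032).
The standard-time date in Velarn, February 24, 2032, is outside the daylight-saving period (23 November 2031 – 1 February 2032), so Velarn is on standard time, UTC−02:00.
00:00 UTC − 2h = 22:00 Velarn (rolling into the previous day, 24 February 2032).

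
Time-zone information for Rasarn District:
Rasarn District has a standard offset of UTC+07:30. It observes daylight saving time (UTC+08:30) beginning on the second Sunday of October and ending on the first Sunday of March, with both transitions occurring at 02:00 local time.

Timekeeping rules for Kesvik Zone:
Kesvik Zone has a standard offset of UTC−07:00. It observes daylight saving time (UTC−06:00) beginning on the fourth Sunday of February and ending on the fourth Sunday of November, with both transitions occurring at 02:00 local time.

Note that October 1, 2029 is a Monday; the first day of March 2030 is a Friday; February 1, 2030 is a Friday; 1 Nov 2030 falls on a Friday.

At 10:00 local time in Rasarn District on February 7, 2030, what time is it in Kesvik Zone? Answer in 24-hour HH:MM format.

1 October 2029 is a Monday, so the first Sunday is October 7 and the second is October 14.
1 March 2030 is a Friday, so the first Sunday is March 3.
Daylight saving runs 14 October 2029 – 3 March 2030; February 7, 2030 is inside that window, so Rasarn District is at UTC+08:30.
10:00 Rasarn District − 8h30m = 01:30 UTC.
1 February 2030 is a Friday, so the first Sunday is February 3 and the fourth is February 24.
1 November 2030 is a Friday, so the first Sunday is November 3 and the fourth is November 24.
At the standard offset (UTC−07:00), 01:30 UTC − 7h = 18:30 Kesvik Zone standard time (rolling into the previous day, 6 February 2030).
The standard-time date in Kesvik Zone, February 6, 2030, does not fall between 24 February and 24 November, so daylight saving is not in effect and Kesvik Zone is at UTC−07:00.
01:30 UTC − 7h = 18:30 Kesvik Zone (rolling into the previous day, 6 February 2030).

18:30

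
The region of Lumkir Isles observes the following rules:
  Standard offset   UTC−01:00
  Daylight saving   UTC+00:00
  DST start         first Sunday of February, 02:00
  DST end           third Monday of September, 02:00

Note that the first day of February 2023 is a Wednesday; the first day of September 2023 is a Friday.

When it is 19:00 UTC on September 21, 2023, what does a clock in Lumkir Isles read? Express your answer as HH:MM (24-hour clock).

18:00

1 February 2023 is a Wednesday, so the first Sunday is February 5.
1 September 2023 is a Friday, so the first Monday is September 4 and the third is September 18.
At the standard offset (UTC−01:00), 19:00 UTC − 1h = 18:00 Lumkir Isles standard time.
The standard-time date in Lumkir Isles, September 21, 2023, does not fall between 5 February and 18 September, so daylight saving is not in effect and Lumkir Isles is at UTC−01:00.
19:00 UTC − 1h = 18:00 local.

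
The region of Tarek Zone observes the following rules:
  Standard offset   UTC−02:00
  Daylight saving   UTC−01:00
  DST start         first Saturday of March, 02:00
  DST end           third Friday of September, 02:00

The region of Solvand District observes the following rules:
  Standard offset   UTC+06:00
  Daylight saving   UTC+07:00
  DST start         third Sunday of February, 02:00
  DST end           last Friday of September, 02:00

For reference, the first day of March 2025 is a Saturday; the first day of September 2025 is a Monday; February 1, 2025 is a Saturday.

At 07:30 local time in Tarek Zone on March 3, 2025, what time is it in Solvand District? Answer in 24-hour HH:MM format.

1 March 2025 is a Saturday, so the first Saturday is March 1.
1 September 2025 is a Monday, so the first Friday is September 5 and the third is September 19.
March 3, 2025 lies within the daylight-saving period (1 March – 19 September), so Tarek Zone is on daylight time, UTC−01:00.
07:30 Tarek Zone + 1h = 08:30 UTC.
1 February 2025 is a Saturday, so the first Sunday is February 2 and the third is February 16.
1 September 2025 is a Monday, so Fridays fall on 5, 12, 19, 26; the last is September 26.
At the standard offset (UTC+06:00), 08:30 UTC + 6h = 14:30 Solvand District standard time.
Daylight saving runs 16 February – 26 September; the standard-time date in Solvand District, March 3, 2025, is inside that window, so Solvand District is at UTC+07:00.
08:30 UTC + 7h = 15:30 Solvand District.

15:30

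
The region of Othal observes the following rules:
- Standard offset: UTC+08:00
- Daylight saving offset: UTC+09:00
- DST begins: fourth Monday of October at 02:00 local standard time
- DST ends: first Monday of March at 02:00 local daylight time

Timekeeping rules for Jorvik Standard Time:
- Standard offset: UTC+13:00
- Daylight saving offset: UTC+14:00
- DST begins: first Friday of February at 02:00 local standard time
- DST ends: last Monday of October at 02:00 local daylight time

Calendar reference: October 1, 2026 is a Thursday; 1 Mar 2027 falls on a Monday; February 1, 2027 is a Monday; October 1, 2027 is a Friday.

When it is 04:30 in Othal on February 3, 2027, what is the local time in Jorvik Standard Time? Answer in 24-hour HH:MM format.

08:30

1 October 2026 is a Thursday, so the first Monday is October 5 and the fourth is October 26.
1 March 2027 is a Monday, so the first Monday is March 1.
February 3, 2027 lies within the daylight-saving period (26 October 2026 – 1 March 2027), so Othal is on daylight time, UTC+09:00.
04:30 Othal − 9h = 19:30 UTC (rolling into the previous day, 2 February 2027).
1 February 2027 is a Monday, so the first Friday is February 5.
1 October 2027 is a Friday, so Mondays fall on 4, 11, 18, 25; the last is October 25.
At the standard offset (UTC+13:00), 19:30 UTC + 13h = 08:30 Jorvik Standard Time standard time (rolling into the next day, 3 February 2027).
Daylight saving runs 5 February – 25 October; the standard-time date in Jorvik Standard Time, February 3, 2027, is outside that window, so Jorvik Standard Time is on standard time at UTC+13:00.
19:30 UTC + 13h = 08:30 Jorvik Standard Time (rolling into the next day, 3 February 2027).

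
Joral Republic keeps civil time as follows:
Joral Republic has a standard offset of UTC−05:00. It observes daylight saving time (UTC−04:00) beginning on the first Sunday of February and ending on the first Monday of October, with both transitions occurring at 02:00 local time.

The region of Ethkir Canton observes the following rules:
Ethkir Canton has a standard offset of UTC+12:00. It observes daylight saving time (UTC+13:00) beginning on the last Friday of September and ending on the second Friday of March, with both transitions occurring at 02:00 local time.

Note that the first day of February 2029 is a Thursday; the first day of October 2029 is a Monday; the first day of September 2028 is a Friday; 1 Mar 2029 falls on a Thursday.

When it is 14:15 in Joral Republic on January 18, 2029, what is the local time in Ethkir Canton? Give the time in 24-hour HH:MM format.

08:15

1 February 2029 is a Thursday, so the first Sunday is February 4.
1 October 2029 is a Monday, so the first Monday is October 1.
January 18, 2029 does not fall between 4 February and 1 October, so daylight saving is not in effect and Joral Republic is at UTC−05:00.
14:15 Joral Republic + 5h = 19:15 UTC.
1 September 2028 is a Friday, so Fridays fall on 1, 8, 15, 22, 29; the last is September 29.
1 March 2029 is a Thursday, so the first Friday is March 2 and the second is March 9.
At the standard offset (UTC+12:00), 19:15 UTC + 12h = 07:15 Ethkir Canton standard time (rolling into the next day, 19 January 2029).
The standard-time date in Ethkir Canton, January 19, 2029, falls between 29 September 2028 and 9 March 2029, so daylight saving is in effect and Ethkir Canton is at UTC+13:00.
19:15 UTC + 13h = 08:15 Ethkir Canton (rolling into the next day, 19 January 2029).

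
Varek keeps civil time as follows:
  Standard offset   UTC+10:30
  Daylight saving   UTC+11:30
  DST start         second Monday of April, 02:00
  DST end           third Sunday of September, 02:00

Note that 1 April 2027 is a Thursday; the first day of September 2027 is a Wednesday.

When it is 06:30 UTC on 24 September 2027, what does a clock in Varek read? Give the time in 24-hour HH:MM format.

1 April 2027 is a Thursday, so the first Monday is April 5 and the second is April 12.
1 September 2027 is a Wednesday, so the first Sunday is September 5 and the third is September 19.
At the standard offset (UTC+10:30), 06:30 UTC + 10h30m = 17:00 Varek standard time.
Daylight saving runs 12 April – 19 September; the standard-time date in Varek, 24 September 2027, is outside that window, so Varek is on standard time at UTC+10:30.
06:30 UTC + 10h30m = 17:00 local.

17:00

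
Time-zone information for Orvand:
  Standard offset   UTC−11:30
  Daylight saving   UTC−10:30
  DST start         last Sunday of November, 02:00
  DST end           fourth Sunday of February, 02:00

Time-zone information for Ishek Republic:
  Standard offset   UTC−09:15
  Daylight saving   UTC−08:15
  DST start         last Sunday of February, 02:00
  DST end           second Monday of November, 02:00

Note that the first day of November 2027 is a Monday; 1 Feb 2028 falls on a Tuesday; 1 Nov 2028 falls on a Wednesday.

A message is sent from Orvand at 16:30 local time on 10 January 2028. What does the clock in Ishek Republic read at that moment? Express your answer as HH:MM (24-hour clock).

17:45

1 November 2027 is a Monday, so Sundays fall on 7, 14, 21, 28; the last is November 28.
1 February 2028 is a Tuesday, so the first Sunday is February 6 and the fourth is February 27.
Daylight saving runs 28 November 2027 – 27 February 2028; 10 January 2028 is inside that window, so Orvand is at UTC−10:30.
16:30 Orvand + 10h30m = 03:00 UTC (rolling into the next day, 11 January 2028).
1 February 2028 is a Tuesday, so Sundays fall on 6, 13, 20, 27; the last is February 27.
1 November 2028 is a Wednesday, so the first Monday is November 6 and the second is November 13.
At the standard offset (UTC−09:15), 03:00 UTC − 9h15m = 17:45 Ishek Republic standard time (rolling into the previous day, 10 January 2028).
The standard-time date in Ishek Republic, 10 January 2028, is outside the daylight-saving period (27 February – 13 November), so Ishek Republic is on standard time, UTC−09:15.
03:00 UTC − 9h15m = 17:45 Ishek Republic (rolling into the previous day, 10 January 2028).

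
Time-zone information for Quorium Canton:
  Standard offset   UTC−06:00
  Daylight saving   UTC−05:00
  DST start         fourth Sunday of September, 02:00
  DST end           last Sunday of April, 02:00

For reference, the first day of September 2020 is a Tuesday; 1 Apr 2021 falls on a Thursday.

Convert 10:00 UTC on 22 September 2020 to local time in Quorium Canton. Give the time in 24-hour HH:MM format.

1 September 2020 is a Tuesday, so the first Sunday is September 6 and the fourth is September 27.
1 April 2021 is a Thursday, so Sundays fall on 4, 11, 18, 25; the last is April 25.
At the standard offset (UTC−06:00), 10:00 UTC − 6h = 04:00 Quorium Canton standard time.
The standard-time date in Quorium Canton, 22 September 2020, does not fall between 27 September 2020 and 25 April 2021, so daylight saving is not in effect and Quorium Canton is at UTC−06:00.
10:00 UTC − 6h = 04:00 local.

04:00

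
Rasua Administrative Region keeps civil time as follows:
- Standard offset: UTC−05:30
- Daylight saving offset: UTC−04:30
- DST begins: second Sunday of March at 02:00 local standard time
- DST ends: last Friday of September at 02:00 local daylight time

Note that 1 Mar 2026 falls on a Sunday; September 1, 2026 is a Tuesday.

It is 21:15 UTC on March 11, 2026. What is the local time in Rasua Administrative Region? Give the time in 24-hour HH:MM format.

16:45

1 March 2026 is a Sunday, so the first Sunday is March 1 and the second is March 8.
1 September 2026 is a Tuesday, so Fridays fall on 4, 11, 18, 25; the last is September 25.
At the standard offset (UTC−05:30), 21:15 UTC − 5h30m = 15:45 Rasua Administrative Region standard time.
Daylight saving runs 8 March – 25 September; the standard-time date in Rasua Administrative Region, March 11, 2026, is inside that window, so Rasua Administrative Region is at UTC−04:30.
21:15 UTC − 4h30m = 16:45 local.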